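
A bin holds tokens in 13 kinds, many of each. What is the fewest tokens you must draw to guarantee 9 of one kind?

You could draw 8 of every kind without reaching 9 of any — 104 in all.
One more forces 9 of some kind, so 104 + 1 = 105.

105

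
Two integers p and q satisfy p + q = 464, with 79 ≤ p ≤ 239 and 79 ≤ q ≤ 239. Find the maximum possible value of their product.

For a fixed sum, the product pq is largest when p and q are as close as possible.
Taking p = 232 and q = 232 (both in [79, 239]) gives pq = 53824.

53824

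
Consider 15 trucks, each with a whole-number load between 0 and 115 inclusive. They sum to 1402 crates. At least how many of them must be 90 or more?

Suppose at most 15 − j of them reach 90; then j values are ≤ 89 and the rest ≤ 115.
The total is then ≤ 89·j + 115·(15 − j) = 1725 − 26j. For this to be ≥ 1402 we need j ≤ 12, so at least 15 − 12 = 3 must reach 90.
Exactly 3 works: 3 values at 115 and 12 at 89 total 1413; lower one of the high values by 11 (still ≥ 90) to hit 1402.

3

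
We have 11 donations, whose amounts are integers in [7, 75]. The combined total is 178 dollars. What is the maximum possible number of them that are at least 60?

Suppose k of them are at least 60. Those contribute at least 60 each and the other 11 − k at least 7 each.
So the total is at least 60k + 7(11 − k) = 77 + 53k. This must be ≤ 178, giving k ≤ 1.
k = 1 is achieved by 1 value at 60 and 10 at 7, total 130; add 48 to one value (staying below 60) to reach 178.

1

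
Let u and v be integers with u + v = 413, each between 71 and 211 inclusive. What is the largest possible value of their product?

For a fixed sum, the product uv is largest when u and v are as close as possible.
Taking u = 206 and v = 207 (both in [71, 211]) gives uv = 42642.

42642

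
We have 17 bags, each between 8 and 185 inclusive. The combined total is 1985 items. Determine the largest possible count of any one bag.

185

To make one bag as large as possible, make the other 16 as small as possible.
The other 16 contribute at least 16 × 8 = 128, leaving at most 1985 − 128 = 1857.
But each bag is capped at 185, so the maximum is 185.
Achievable: one at 185 and the other 16 totalling 1800, which fits since 16 × 8 ≤ 1800 ≤ 16 × 185.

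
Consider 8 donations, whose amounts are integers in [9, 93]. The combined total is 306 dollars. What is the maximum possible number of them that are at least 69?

If k of the values are ≥ 69, the total is ≥ 69k + 9(8 − k).
Setting 69k + 9(8 − k) ≤ 306 gives 60k ≤ 234, so k ≤ 3.
k = 3 is achieved by 3 values at 69 and 5 at 9, total 252; add 54 to one value (staying below 69) to reach 306.

3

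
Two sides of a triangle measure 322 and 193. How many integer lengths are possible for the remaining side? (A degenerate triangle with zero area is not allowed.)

The triangle inequality gives |322 − 193| < c < 322 + 193, i.e. 129 < c < 515.
So c can be any integer from 130 to 514: 385 values.

385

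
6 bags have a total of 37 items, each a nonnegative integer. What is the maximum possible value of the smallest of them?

6

The 6 values sum to 37, so their minimum is at most ⌊37/6⌋ = 6.
Taking 5 copies of 6 and 1 copy of 7 gives exactly 37, so 6 is attained.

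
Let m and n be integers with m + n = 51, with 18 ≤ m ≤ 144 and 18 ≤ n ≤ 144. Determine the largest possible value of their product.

650

For a fixed sum, the product mn is largest when m and n are as close as possible.
Taking m = 25 and n = 26 (both in [18, 144]) gives mn = 650.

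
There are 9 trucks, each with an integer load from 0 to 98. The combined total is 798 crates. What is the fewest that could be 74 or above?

Each value short of 74 is at most 73, costing at least 98 − 73 = 25 against the maximum total of 882.
We can afford to lose at most 882 − 798 = 84, so at most ⌊84/25⌋ = 3 fall short, and at least 6 are ≥ 74.
Exactly 6 works: 6 values at 98 and 3 at 73 total 807; lower one of the high values by 9 (still ≥ 74) to hit 798.

6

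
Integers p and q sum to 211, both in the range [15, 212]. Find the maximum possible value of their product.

pq = p(211 − p) is maximized when p is as near 211/2 as the bounds allow.
Taking p = 105 and q = 106 (both in [15, 212]) gives pq = 11130.

11130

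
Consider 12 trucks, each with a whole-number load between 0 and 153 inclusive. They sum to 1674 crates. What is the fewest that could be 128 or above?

6

Each value short of 128 is at most 127, costing at least 153 − 127 = 26 against the maximum total of 1836.
We can afford to lose at most 1836 − 1674 = 162, so at most ⌊162/26⌋ = 6 fall short, and at least 6 are ≥ 128.
Exactly 6 works: 6 values at 153 and 6 at 127 total 1680; lower one of the high values by 6 (still ≥ 128) to hit 1674.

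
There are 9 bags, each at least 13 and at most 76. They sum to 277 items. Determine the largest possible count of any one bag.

To make one bag as large as possible, make the other 8 as small as possible.
The other 8 contribute at least 8 × 13 = 104, leaving at most 277 − 104 = 173.
But each bag is capped at 76, so the maximum is 76.
Achievable: one at 76 and the other 8 totalling 201, which fits since 8 × 13 ≤ 201 ≤ 8 × 76.

76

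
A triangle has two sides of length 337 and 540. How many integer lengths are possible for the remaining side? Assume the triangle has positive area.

The triangle inequality gives |337 − 540| < c < 337 + 540, i.e. 203 < c < 877.
So c can be any integer from 204 to 876: 673 values.

673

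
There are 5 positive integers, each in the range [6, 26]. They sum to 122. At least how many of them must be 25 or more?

1

Suppose at most 5 − j of them reach 25; then j values are ≤ 24 and the rest ≤ 26.
The total is then ≤ 24·j + 26·(5 − j) = 130 − 2j. For this to be ≥ 122 we need j ≤ 4, so at least 5 − 4 = 1 must reach 25.
Exactly 1 works: 1 value at 26 and 4 at 24 total 122.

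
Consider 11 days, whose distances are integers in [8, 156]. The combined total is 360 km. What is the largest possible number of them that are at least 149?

1

With k values at 149 or above and the rest at least 8, the sum is at least 88 + 141k.
Since the sum is 360, we need 141k ≤ 272, i.e. k ≤ 1.
k = 1 is achieved by 1 value at 149 and 10 at 8, total 229; add 131 to one value (staying below 149) to reach 360.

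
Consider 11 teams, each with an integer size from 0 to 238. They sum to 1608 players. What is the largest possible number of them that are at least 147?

With k values at 147 or above and the rest at least 0, the sum is at least 0 + 147k.
Since the sum is 1608, we need 147k ≤ 1608, i.e. k ≤ 10.
k = 10 is achieved by 10 values at 147 and 1 at 0, total 1470; add 138 to one value (staying below 147) to reach 1608.

10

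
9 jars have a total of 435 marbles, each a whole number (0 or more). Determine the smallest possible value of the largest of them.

49

Some value must be at least ⌈435/9⌉ = 49, since 9 × 48 = 432 < 435.
Equality holds with 3 values of 49 and 6 values of 48.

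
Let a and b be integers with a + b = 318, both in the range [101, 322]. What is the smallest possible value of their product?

21917

For a fixed sum, ab is smallest when a and b are as far apart as possible.
At the endpoint a = 101, b = 318 − 101 = 217, so ab = 101 × 217 = 21917.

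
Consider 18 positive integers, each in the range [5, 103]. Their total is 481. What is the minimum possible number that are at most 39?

7

Let j be the number exceeding 39. Then the total is ≥ 40·j + 5·(18 − j) = 90 + 35j.
So 35j ≤ 391 and j ≤ 11; hence at least 18 − 11 = 7 are ≤ 39.
Exactly 7 works: 7 values at 5 and 11 at 40 total 475; raise one of the low values by 6 (still ≤ 39) to hit 481.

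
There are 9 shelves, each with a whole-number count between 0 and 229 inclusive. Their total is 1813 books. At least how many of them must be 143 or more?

7

Each value short of 143 is at most 142, costing at least 229 − 142 = 87 against the maximum total of 2061.
We can afford to lose at most 2061 − 1813 = 248, so at most ⌊248/87⌋ = 2 fall short, and at least 7 are ≥ 143.
Exactly 7 works: 7 values at 229 and 2 at 142 total 1887; lower one of the high values by 74 (still ≥ 143) to hit 1813.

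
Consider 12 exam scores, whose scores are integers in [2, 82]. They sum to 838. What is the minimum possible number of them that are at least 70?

1

Suppose at most 12 − j of them reach 70; then j values are ≤ 69 and the rest ≤ 82.
The total is then ≤ 69·j + 82·(12 − j) = 984 − 13j. For this to be ≥ 838 we need j ≤ 11, so at least 12 − 11 = 1 must reach 70.
Exactly 1 works: 1 value at 82 and 11 at 69 total 841; lower one of the high values by 3 (still ≥ 70) to hit 838.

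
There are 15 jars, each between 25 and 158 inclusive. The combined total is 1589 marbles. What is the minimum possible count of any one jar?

25

Minimizing one value means maximizing the remaining 14.
The other 14 can take up 14 × 158 = 2212 ≥ 1589 − 25, so one jar can sit at its floor of 25.
Achievable: one at 25 and the other 14 totalling 1564, which fits since 14 × 25 ≤ 1564 ≤ 14 × 158.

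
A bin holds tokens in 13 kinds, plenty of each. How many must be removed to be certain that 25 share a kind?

313

You could draw 24 of every kind without reaching 25 of any — 312 in all.
One more forces 25 of some kind, so 312 + 1 = 313.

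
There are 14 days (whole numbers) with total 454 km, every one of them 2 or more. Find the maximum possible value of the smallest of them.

The 14 values sum to 454, so their minimum is at most ⌊454/14⌋ = 32.
Equality holds with 8 values of 32 and 6 values of 33.

32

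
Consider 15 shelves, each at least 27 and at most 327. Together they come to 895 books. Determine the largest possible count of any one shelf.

To make one shelf as large as possible, make the other 14 as small as possible.
The other 14 contribute at least 14 × 27 = 378, leaving at most 895 − 378 = 517.
But each shelf is capped at 327, so the maximum is 327.
Achievable: one at 327 and the other 14 totalling 568, which fits since 14 × 27 ≤ 568 ≤ 14 × 327.

327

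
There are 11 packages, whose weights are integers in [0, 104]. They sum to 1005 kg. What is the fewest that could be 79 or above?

If only k of them are at least 79, the other 11 − k are at most 78, so the total is at most k·104 + (11 − k)·78.
This must reach 1005, so k·104 + (11 − k)·78 ≥ 1005, giving k ≥ 6.
Exactly 6 works: 6 values at 104 and 5 at 78 total 1014; lower one of the high values by 9 (still ≥ 79) to hit 1005.

6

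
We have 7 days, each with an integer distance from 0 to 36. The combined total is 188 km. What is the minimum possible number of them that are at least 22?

If only k of them are at least 22, the other 7 − k are at most 21, so the total is at most k·36 + (7 − k)·21.
This must reach 188, so k·36 + (7 − k)·21 ≥ 188, giving k ≥ 3.
Exactly 3 works: 3 values at 36 and 4 at 21 total 192; lower one of the high values by 4 (still ≥ 22) to hit 188.

3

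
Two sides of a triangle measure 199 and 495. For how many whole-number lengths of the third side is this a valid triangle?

397

The triangle inequality gives |199 − 495| < c < 199 + 495, i.e. 296 < c < 694.
So c can be any integer from 297 to 693: 397 values.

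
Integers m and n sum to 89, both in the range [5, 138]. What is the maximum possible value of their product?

1980

For a fixed sum, the product mn is largest when m and n are as close as possible.
Taking m = 44 and n = 45 (both in [5, 138]) gives mn = 1980.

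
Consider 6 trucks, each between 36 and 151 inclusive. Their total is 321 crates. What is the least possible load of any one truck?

To make one truck as small as possible, make the other 5 as large as possible.
The other 5 can take up 5 × 151 = 755 ≥ 321 − 36, so one truck can sit at its floor of 36.
Achievable: one at 36 and the other 5 totalling 285, which fits since 5 × 36 ≤ 285 ≤ 5 × 151.

36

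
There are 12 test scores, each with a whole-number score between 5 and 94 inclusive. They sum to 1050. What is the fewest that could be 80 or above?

Suppose at most 12 − j of them reach 80; then j values are ≤ 79 and the rest ≤ 94.
The total is then ≤ 79·j + 94·(12 − j) = 1128 − 15j. For this to be ≥ 1050 we need j ≤ 5, so at least 12 − 5 = 7 must reach 80.
Exactly 7 works: 7 values at 94 and 5 at 79 total 1053; lower one of the high values by 3 (still ≥ 80) to hit 1050.

7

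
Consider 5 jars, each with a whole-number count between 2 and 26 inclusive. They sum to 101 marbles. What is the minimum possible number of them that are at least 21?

Each value short of 21 is at most 20, costing at least 26 − 20 = 6 against the maximum total of 130.
We can afford to lose at most 130 − 101 = 29, so at most ⌊29/6⌋ = 4 fall short, and at least 1 are ≥ 21.
Exactly 1 works: 1 value at 26 and 4 at 20 total 106; lower one of the high values by 5 (still ≥ 21) to hit 101.

1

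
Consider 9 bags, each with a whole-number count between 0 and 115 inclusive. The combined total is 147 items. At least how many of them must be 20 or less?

2

Each value above 20 is at least 21, contributing at least 21 − 0 = 21 above the floor 0.
The sum exceeds the floor total 0 by 147, so at most ⌊147/21⌋ = 7 exceed 20, and at least 2 are ≤ 20.
Exactly 2 works: 2 values at 0 and 7 at 21 total 147.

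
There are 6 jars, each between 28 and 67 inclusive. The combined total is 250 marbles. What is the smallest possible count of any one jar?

To make one jar as small as possible, make the other 5 as large as possible.
The other 5 can take up 5 × 67 = 335 ≥ 250 − 28, so one jar can sit at its floor of 28.
Achievable: one at 28 and the other 5 totalling 222, which fits since 5 × 28 ≤ 222 ≤ 5 × 67.

28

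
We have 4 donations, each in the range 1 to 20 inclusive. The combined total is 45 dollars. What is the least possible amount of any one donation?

Minimizing one value means maximizing the remaining 3.
The other 3 can take up 3 × 20 = 60 ≥ 45 − 1, so one donation can sit at its floor of 1.
Achievable: one at 1 and the other 3 totalling 44, which fits since 3 × 1 ≤ 44 ≤ 3 × 20.

1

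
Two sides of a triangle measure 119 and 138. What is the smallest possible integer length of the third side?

The third side must exceed |119 − 138| = 19.
The smallest integer above 19 is 20.

20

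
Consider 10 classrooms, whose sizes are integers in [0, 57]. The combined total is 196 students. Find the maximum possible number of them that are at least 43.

4

If k of the values are ≥ 43, the total is ≥ 43k + 0(10 − k).
Setting 43k + 0(10 − k) ≤ 196 gives 43k ≤ 196, so k ≤ 4.
k = 4 is achieved by 4 values at 43 and 6 at 0, total 172; add 24 to one value (staying below 43) to reach 196.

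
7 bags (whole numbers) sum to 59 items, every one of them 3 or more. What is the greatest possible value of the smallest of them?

The 7 values sum to 59, so their minimum is at most ⌊59/7⌋ = 8.
Taking 4 copies of 8 and 3 copies of 9 gives exactly 59, so 8 is attained.

8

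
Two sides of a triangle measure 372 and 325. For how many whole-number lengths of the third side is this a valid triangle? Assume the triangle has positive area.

The triangle inequality gives |372 − 325| < c < 372 + 325, i.e. 47 < c < 697.
So c can be any integer from 48 to 696: 649 values.

649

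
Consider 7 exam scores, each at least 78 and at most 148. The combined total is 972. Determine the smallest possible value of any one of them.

84

Minimizing one value means maximizing the remaining 6.
The other 6 contribute at most 6 × 148 = 888, leaving at least 972 − 888 = 84.
Since 84 ≥ 78, this is achievable: one at 84 and 6 at 148.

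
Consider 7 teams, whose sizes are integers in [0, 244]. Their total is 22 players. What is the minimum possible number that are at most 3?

2

If only k of them are at most 3, the other 7 − k are at least 4, so the total is at least (7 − k)·4 + k·0.
This is ≤ 22, so (7 − k)·4 + 0k ≤ 22, which gives k ≥ 2.
Exactly 2 works: 2 values at 0 and 5 at 4 total 20; raise one of the low values by 2 (still ≤ 3) to hit 22.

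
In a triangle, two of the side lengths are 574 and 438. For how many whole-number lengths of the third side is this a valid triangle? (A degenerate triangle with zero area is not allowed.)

875

The triangle inequality gives |574 − 438| < c < 574 + 438, i.e. 136 < c < 1012.
So c can be any integer from 137 to 1011: 875 values.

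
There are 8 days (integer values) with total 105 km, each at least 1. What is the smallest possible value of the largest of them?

The average is 105/8 > 13, so not all 8 can be 13 or less; the largest is ≥ 14.
Achievable: 1 of them at 14 and 7 at 13 total 105.

14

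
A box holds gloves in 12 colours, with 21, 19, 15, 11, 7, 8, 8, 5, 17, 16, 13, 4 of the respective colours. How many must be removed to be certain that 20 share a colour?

In the worst case you take as many as possible of each colour without reaching 20: 19 + 19 + 15 + 11 + 7 + 8 + 8 + 5 + 17 + 16 + 13 + 4 = 142.
The next one must give 20 of some colour, so 142 + 1 = 143.

143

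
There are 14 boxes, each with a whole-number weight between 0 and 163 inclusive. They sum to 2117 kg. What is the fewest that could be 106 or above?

12

Each value short of 106 is at most 105, costing at least 163 − 105 = 58 against the maximum total of 2282.
We can afford to lose at most 2282 − 2117 = 165, so at most ⌊165/58⌋ = 2 fall short, and at least 12 are ≥ 106.
Exactly 12 works: 12 values at 163 and 2 at 105 total 2166; lower one of the high values by 49 (still ≥ 106) to hit 2117.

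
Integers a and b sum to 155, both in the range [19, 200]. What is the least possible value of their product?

2584

ab = a(155 − a) is concave in a, so over [19, 136] it is minimized at an endpoint.
At the endpoint a = 19, b = 155 − 19 = 136, so ab = 19 × 136 = 2584.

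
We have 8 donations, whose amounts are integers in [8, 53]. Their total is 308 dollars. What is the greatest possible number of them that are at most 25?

Each value at 25 or below falls at least 53 − 25 = 28 short of the ceiling 53.
The ceiling total is 8 × 53 = 424, and we need 308, so at most ⌊(424 − 308)/28⌋ = 4 can be that low.
k = 4 is achieved by 4 values at 25 and 4 at 53, total 312; lower one of the 53's by 4 (still > 25) to reach 308.

4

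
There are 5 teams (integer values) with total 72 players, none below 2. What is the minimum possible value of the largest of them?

15

Some value must be at least ⌈72/5⌉ = 15, since 5 × 14 = 70 < 72.
Achievable: 2 of them at 15 and 3 at 14 total 72.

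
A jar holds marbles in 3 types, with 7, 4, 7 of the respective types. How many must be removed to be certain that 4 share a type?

In the worst case you take as many as possible of each type without reaching 4: 3 + 3 + 3 = 9.
The next one must give 4 of some type, so 9 + 1 = 10.

10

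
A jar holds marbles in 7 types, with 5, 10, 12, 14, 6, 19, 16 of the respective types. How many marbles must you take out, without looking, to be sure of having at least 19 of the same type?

In the worst case you take as many as possible of each type without reaching 19: 5 + 10 + 12 + 14 + 6 + 18 + 16 = 81.
The next one must give 19 of some type, so 81 + 1 = 82.

82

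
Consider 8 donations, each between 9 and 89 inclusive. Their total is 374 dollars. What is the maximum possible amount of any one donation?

Maximizing one value means minimizing the remaining 7.
The other 7 contribute at least 7 × 9 = 63, leaving at most 374 − 63 = 311.
But each donation is capped at 89, so the maximum is 89.
Achievable: one at 89 and the other 7 totalling 285, which fits since 7 × 9 ≤ 285 ≤ 7 × 89.

89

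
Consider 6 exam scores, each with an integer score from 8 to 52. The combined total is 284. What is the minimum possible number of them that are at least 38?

If only k of them are at least 38, the other 6 − k are at most 37, so the total is at most k·52 + (6 − k)·37.
This must reach 284, so k·52 + (6 − k)·37 ≥ 284, giving k ≥ 5.
Exactly 5 works: 5 values at 52 and 1 at 37 total 297; lower one of the high values by 13 (still ≥ 38) to hit 284.

5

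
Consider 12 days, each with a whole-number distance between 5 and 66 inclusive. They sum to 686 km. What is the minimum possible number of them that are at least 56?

Each value short of 56 is at most 55, costing at least 66 − 55 = 11 against the maximum total of 792.
We can afford to lose at most 792 − 686 = 106, so at most ⌊106/11⌋ = 9 fall short, and at least 3 are ≥ 56.
Exactly 3 works: 3 values at 66 and 9 at 55 total 693; lower one of the high values by 7 (still ≥ 56) to hit 686.

3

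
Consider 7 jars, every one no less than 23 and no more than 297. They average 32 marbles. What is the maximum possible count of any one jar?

86

To make one jar as large as possible, make the other 6 as small as possible.
The total is 7 × 32 = 224.
The other 6 contribute at least 6 × 23 = 138, leaving at most 224 − 138 = 86.
Since 86 ≤ 297, this is achievable: one at 86 and 6 at 23.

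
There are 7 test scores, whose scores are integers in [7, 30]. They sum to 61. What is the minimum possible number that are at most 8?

Let j be the number exceeding 8. Then the total is ≥ 9·j + 7·(7 − j) = 49 + 2j.
So 2j ≤ 12 and j ≤ 6; hence at least 7 − 6 = 1 are ≤ 8.
Exactly 1 works: 1 value at 7 and 6 at 9 total 61.

1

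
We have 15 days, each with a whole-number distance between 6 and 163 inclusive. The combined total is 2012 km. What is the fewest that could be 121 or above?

5

Suppose at most 15 − j of them reach 121; then j values are ≤ 120 and the rest ≤ 163.
The total is then ≤ 120·j + 163·(15 − j) = 2445 − 43j. For this to be ≥ 2012 we need j ≤ 10, so at least 15 − 10 = 5 must reach 121.
Exactly 5 works: 5 values at 163 and 10 at 120 total 2015; lower one of the high values by 3 (still ≥ 121) to hit 2012.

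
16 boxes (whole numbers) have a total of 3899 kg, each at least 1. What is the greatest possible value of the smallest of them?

If every one of the 16 were at least 244, the total would be at least 16 × 244 = 3904 > 3899.
Achievable: 5 of them at 243 and 11 at 244 total 3899.

243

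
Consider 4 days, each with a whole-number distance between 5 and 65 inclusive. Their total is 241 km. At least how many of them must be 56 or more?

Suppose at most 4 − j of them reach 56; then j values are ≤ 55 and the rest ≤ 65.
The total is then ≤ 55·j + 65·(4 − j) = 260 − 10j. For this to be ≥ 241 we need j ≤ 1, so at least 4 − 1 = 3 must reach 56.
Exactly 3 works: 3 values at 65 and 1 at 55 total 250; lower one of the high values by 9 (still ≥ 56) to hit 241.

3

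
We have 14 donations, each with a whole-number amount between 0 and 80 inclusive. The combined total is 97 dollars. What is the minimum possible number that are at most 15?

Each value above 15 is at least 16, contributing at least 16 − 0 = 16 above the floor 0.
The sum exceeds the floor total 0 by 97, so at most ⌊97/16⌋ = 6 exceed 15, and at least 8 are ≤ 15.
Exactly 8 works: 8 values at 0 and 6 at 16 total 96; raise one of the low values by 1 (still ≤ 15) to hit 97.

8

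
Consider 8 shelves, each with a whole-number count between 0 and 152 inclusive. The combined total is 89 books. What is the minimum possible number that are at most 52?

Each value above 52 is at least 53, contributing at least 53 − 0 = 53 above the floor 0.
The sum exceeds the floor total 0 by 89, so at most ⌊89/53⌋ = 1 exceed 52, and at least 7 are ≤ 52.
Exactly 7 works: 7 values at 0 and 1 at 53 total 53; raise one of the low values by 36 (still ≤ 52) to hit 89.

7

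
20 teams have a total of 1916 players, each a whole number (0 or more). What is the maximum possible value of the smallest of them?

95

If every one of the 20 were at least 96, the total would be at least 20 × 96 = 1920 > 1916.
Taking 4 copies of 95 and 16 copies of 96 gives exactly 1916, so 95 is attained.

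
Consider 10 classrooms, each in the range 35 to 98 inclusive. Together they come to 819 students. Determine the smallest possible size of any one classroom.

35

Minimizing one value means maximizing the remaining 9.
The other 9 can take up 9 × 98 = 882 ≥ 819 − 35, so one classroom can sit at its floor of 35.
Achievable: one at 35 and the other 9 totalling 784, which fits since 9 × 35 ≤ 784 ≤ 9 × 98.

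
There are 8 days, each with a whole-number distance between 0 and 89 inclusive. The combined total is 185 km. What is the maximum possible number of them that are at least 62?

Suppose k of them are at least 62. Those contribute at least 62 each and the other 8 − k at least 0 each.
So the total is at least 62k + 0(8 − k) = 0 + 62k. This must be ≤ 185, giving k ≤ 2.
k = 2 is achieved by 2 values at 62 and 6 at 0, total 124; add 61 to one value (staying below 62) to reach 185.

2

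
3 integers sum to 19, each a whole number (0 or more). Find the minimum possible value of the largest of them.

7

If every one of the 3 were at most 6, the total would be at most 3 × 6 = 18 < 19.
Achievable: 1 of them at 7 and 2 at 6 total 19.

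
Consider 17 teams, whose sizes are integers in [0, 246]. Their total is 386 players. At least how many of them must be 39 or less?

8

If only k of them are at most 39, the other 17 − k are at least 40, so the total is at least (17 − k)·40 + k·0.
This is ≤ 386, so (17 − k)·40 + 0k ≤ 386, which gives k ≥ 8.
Exactly 8 works: 8 values at 0 and 9 at 40 total 360; raise one of the low values by 26 (still ≤ 39) to hit 386.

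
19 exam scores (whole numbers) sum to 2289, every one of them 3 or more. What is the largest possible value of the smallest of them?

120

The 19 values sum to 2289, so their minimum is at most ⌊2289/19⌋ = 120.
Taking 10 copies of 120 and 9 copies of 121 gives exactly 2289, so 120 is attained.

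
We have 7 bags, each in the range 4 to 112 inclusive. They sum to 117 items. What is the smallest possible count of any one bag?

Minimizing one value means maximizing the remaining 6.
The other 6 can take up 6 × 112 = 672 ≥ 117 − 4, so one bag can sit at its floor of 4.
Achievable: one at 4 and the other 6 totalling 113, which fits since 6 × 4 ≤ 113 ≤ 6 × 112.

4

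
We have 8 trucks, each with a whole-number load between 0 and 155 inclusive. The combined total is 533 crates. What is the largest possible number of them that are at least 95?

5

Suppose k of them are at least 95. Those contribute at least 95 each and the other 8 − k at least 0 each.
So the total is at least 95k + 0(8 − k) = 0 + 95k. This must be ≤ 533, giving k ≤ 5.
k = 5 is achieved by 5 values at 95 and 3 at 0, total 475; add 58 to one value (staying below 95) to reach 533.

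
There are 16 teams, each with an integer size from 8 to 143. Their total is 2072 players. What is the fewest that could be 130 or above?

1

If only k of them are at least 130, the other 16 − k are at most 129, so the total is at most k·143 + (16 − k)·129.
This must reach 2072, so k·143 + (16 − k)·129 ≥ 2072, giving k ≥ 1.
Exactly 1 works: 1 value at 143 and 15 at 129 total 2078; lower one of the high values by 6 (still ≥ 130) to hit 2072.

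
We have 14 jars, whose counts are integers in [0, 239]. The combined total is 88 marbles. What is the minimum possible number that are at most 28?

11

Let j be the number exceeding 28. Then the total is ≥ 29·j + 0·(14 − j) = 0 + 29j.
So 29j ≤ 88 and j ≤ 3; hence at least 14 − 3 = 11 are ≤ 28.
Exactly 11 works: 11 values at 0 and 3 at 29 total 87; raise one of the low values by 1 (still ≤ 28) to hit 88.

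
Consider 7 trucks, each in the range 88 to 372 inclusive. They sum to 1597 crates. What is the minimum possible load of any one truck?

88

To make one truck as small as possible, make the other 6 as large as possible.
The other 6 can take up 6 × 372 = 2232 ≥ 1597 − 88, so one truck can sit at its floor of 88.
Achievable: one at 88 and the other 6 totalling 1509, which fits since 6 × 88 ≤ 1509 ≤ 6 × 372.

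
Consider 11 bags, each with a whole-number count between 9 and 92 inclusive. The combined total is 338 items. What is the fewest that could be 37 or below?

Each value above 37 is at least 38, contributing at least 38 − 9 = 29 above the floor 9.
The sum exceeds the floor total 99 by 239, so at most ⌊239/29⌋ = 8 exceed 37, and at least 3 are ≤ 37.
Exactly 3 works: 3 values at 9 and 8 at 38 total 331; raise one of the low values by 7 (still ≤ 37) to hit 338.

3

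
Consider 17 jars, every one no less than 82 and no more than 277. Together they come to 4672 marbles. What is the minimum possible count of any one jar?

240

To make one jar as small as possible, make the other 16 as large as possible.
The other 16 contribute at most 16 × 277 = 4432, leaving at least 4672 − 4432 = 240.
Since 240 ≥ 82, this is achievable: one at 240 and 16 at 277.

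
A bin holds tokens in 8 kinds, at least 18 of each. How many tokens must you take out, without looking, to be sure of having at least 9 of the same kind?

65

In the worst case you draw 8 of each of the 8 kinds: 8 × 8 = 64.
One more forces 9 of some kind, so 64 + 1 = 65.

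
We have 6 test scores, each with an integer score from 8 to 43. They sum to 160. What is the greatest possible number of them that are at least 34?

4

With k values at 34 or above and the rest at least 8, the sum is at least 48 + 26k.
Since the sum is 160, we need 26k ≤ 112, i.e. k ≤ 4.
k = 4 is achieved by 4 values at 34 and 2 at 8, total 152; add 8 to one value (staying below 34) to reach 160.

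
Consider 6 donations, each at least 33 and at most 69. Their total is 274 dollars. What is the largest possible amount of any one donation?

Maximizing one value means minimizing the remaining 5.
The other 5 contribute at least 5 × 33 = 165, leaving at most 274 − 165 = 109.
But each donation is capped at 69, so the maximum is 69.
Achievable: one at 69 and the other 5 totalling 205, which fits since 5 × 33 ≤ 205 ≤ 5 × 69.

69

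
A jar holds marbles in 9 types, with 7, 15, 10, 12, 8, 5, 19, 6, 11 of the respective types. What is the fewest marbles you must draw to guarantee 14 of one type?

In the worst case you take as many as possible of each type without reaching 14: 7 + 13 + 10 + 12 + 8 + 5 + 13 + 6 + 11 = 85.
The next one must give 14 of some type, so 85 + 1 = 86.

86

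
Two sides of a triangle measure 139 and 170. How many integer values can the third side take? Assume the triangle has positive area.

277

The triangle inequality gives |139 − 170| < c < 139 + 170, i.e. 31 < c < 309.
So c can be any integer from 32 to 308: 277 values.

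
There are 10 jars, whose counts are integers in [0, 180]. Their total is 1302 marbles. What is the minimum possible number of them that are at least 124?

If only k of them are at least 124, the other 10 − k are at most 123, so the total is at most k·180 + (10 − k)·123.
This must reach 1302, so k·180 + (10 − k)·123 ≥ 1302, giving k ≥ 2.
Exactly 2 works: 2 values at 180 and 8 at 123 total 1344; lower one of the high values by 42 (still ≥ 124) to hit 1302.

2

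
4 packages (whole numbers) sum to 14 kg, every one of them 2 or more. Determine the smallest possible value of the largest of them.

4

If every one of the 4 were at most 3, the total would be at most 4 × 3 = 12 < 14.
Taking 2 copies of 3 and 2 copies of 4 gives exactly 14, so 4 is attained.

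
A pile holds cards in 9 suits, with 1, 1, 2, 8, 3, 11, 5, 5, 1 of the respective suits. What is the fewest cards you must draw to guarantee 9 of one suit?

In the worst case you take as many as possible of each suit without reaching 9: 1 + 1 + 2 + 8 + 3 + 8 + 5 + 5 + 1 = 34.
The next one must give 9 of some suit, so 34 + 1 = 35.

35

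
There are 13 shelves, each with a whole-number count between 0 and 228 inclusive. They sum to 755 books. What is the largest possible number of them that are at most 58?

Each value at 58 or below falls at least 228 − 58 = 170 short of the ceiling 228.
The ceiling total is 13 × 228 = 2964, and we need 755, so at most ⌊(2964 − 755)/170⌋ = 12 can be that low.
k = 12 is achieved by 12 values at 58 and 1 at 228, total 924; lower one of the 228's by 169 (still > 58) to reach 755.

12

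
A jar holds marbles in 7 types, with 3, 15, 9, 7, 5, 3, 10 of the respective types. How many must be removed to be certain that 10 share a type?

46

In the worst case you take as many as possible of each type without reaching 10: 3 + 9 + 9 + 7 + 5 + 3 + 9 = 45.
The next one must give 10 of some type, so 45 + 1 = 46.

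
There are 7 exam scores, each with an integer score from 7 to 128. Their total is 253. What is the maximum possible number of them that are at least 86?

2

With k values at 86 or above and the rest at least 7, the sum is at least 49 + 79k.
Since the sum is 253, we need 79k ≤ 204, i.e. k ≤ 2.
k = 2 is achieved by 2 values at 86 and 5 at 7, total 207; add 46 to one value (staying below 86) to reach 253.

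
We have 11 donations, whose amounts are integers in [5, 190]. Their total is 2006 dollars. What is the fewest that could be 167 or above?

If only k of them are at least 167, the other 11 − k are at most 166, so the total is at most k·190 + (11 − k)·166.
This must reach 2006, so k·190 + (11 − k)·166 ≥ 2006, giving k ≥ 8.
Exactly 8 works: 8 values at 190 and 3 at 166 total 2018; lower one of the high values by 12 (still ≥ 167) to hit 2006.

8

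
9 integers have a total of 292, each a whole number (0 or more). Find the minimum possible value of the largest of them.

Some value must be at least ⌈292/9⌉ = 33, since 9 × 32 = 288 < 292.
Taking 5 copies of 32 and 4 copies of 33 gives exactly 292, so 33 is attained.

33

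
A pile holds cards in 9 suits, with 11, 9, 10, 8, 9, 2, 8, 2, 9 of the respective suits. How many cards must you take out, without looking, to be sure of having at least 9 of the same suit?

In the worst case you take as many as possible of each suit without reaching 9: 8 + 8 + 8 + 8 + 8 + 2 + 8 + 2 + 8 = 60.
The next one must give 9 of some suit, so 60 + 1 = 61.

61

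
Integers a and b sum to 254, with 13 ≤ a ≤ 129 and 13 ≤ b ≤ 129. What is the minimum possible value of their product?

For a fixed sum, ab is smallest when a and b are as far apart as possible.
At the endpoint a = 125, b = 254 − 125 = 129, so ab = 125 × 129 = 16125.

16125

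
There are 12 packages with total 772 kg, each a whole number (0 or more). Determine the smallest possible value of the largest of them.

Some value must be at least ⌈772/12⌉ = 65, since 12 × 64 = 768 < 772.
Achievable: 4 of them at 65 and 8 at 64 total 772.

65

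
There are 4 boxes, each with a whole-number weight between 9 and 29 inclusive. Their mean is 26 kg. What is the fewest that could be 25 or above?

2

The total is 4 × 26 = 104.
Each value short of 25 is at most 24, costing at least 29 − 24 = 5 against the maximum total of 116.
We can afford to lose at most 116 − 104 = 12, so at most ⌊12/5⌋ = 2 fall short, and at least 2 are ≥ 25.
Exactly 2 works: 2 values at 29 and 2 at 24 total 106; lower one of the high values by 2 (still ≥ 25) to hit 104.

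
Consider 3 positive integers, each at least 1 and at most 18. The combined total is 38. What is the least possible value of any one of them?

To make one integer as small as possible, make the other 2 as large as possible.
The other 2 contribute at most 2 × 18 = 36, leaving at least 38 − 36 = 2.
Since 2 ≥ 1, this is achievable: one at 2 and 2 at 18.

2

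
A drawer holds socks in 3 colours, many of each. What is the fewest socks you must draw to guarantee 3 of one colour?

7

You could draw 2 of every colour without reaching 3 of any — 6 in all.
One more forces 3 of some colour, so 6 + 1 = 7.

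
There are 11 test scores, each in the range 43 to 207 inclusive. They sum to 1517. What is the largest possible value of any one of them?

207

Maximizing one value means minimizing the remaining 10.
The other 10 contribute at least 10 × 43 = 430, leaving at most 1517 − 430 = 1087.
But each score is capped at 207, so the maximum is 207.
Achievable: one at 207 and the other 10 totalling 1310, which fits since 10 × 43 ≤ 1310 ≤ 10 × 207.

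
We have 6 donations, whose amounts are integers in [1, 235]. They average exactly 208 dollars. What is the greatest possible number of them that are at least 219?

5

The total is 6 × 208 = 1248.
If k of the values are ≥ 219, the total is ≥ 219k + 1(6 − k).
Setting 219k + 1(6 − k) ≤ 1248 gives 218k ≤ 1242, so k ≤ 5.
k = 5 is achieved by 5 values at 219 and 1 at 1, total 1096; add 152 to one value (staying below 219) to reach 1248.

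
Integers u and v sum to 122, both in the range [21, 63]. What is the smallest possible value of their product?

3717

Since u + v is fixed, pushing one of them to its bound minimizes the product.
At the endpoint u = 59, v = 122 − 59 = 63, so uv = 59 × 63 = 3717.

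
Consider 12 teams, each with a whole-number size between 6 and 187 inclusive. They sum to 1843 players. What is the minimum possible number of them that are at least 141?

If only k of them are at least 141, the other 12 − k are at most 140, so the total is at most k·187 + (12 − k)·140.
This must reach 1843, so k·187 + (12 − k)·140 ≥ 1843, giving k ≥ 4.
Exactly 4 works: 4 values at 187 and 8 at 140 total 1868; lower one of the high values by 25 (still ≥ 141) to hit 1843.

4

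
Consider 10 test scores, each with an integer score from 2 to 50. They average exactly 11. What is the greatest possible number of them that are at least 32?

The total is 10 × 11 = 110.
If k of the values are ≥ 32, the total is ≥ 32k + 2(10 − k).
Setting 32k + 2(10 − k) ≤ 110 gives 30k ≤ 90, so k ≤ 3.
k = 3 is achieved by 3 values at 32 and 7 at 2, total 110.

3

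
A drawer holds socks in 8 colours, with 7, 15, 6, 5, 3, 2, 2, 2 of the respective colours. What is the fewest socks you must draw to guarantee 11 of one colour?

38

In the worst case you take as many as possible of each colour without reaching 11: 7 + 10 + 6 + 5 + 3 + 2 + 2 + 2 = 37.
The next one must give 11 of some colour, so 37 + 1 = 38.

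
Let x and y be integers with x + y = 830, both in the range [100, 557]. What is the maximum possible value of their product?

xy = x(830 − x) is maximized when x is as near 830/2 as the bounds allow.
Taking x = 415 and y = 415 (both in [100, 557]) gives xy = 172225.

172225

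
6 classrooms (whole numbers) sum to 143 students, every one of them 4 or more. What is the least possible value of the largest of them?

Some value must be at least ⌈143/6⌉ = 24, since 6 × 23 = 138 < 143.
Equality holds with 5 values of 24 and 1 value of 23.

24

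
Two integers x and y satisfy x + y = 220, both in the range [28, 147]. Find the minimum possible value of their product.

10731

For a fixed sum, xy is smallest when x and y are as far apart as possible.
At the endpoint x = 73, y = 220 − 73 = 147, so xy = 73 × 147 = 10731.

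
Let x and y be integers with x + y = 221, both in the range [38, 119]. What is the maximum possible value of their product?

For a fixed sum, the product xy is largest when x and y are as close as possible.
Taking x = 110 and y = 111 (both in [38, 119]) gives xy = 12210.

12210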